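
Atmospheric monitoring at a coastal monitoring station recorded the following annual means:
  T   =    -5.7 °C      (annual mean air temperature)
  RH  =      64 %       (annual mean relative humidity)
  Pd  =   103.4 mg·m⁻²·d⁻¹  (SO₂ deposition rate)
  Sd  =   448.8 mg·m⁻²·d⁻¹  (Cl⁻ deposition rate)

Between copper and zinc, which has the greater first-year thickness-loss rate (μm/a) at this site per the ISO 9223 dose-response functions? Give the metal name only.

copper: f(T) = +0.126·(T−10) [T≤10 °C] = -1.9782
  Pd branch = 0.0053·Pd^0.26·e^(0.059·RH+f) = 0.1069 μm/a
  Sd branch = 0.01025·Sd^0.27·e^(0.036·RH+0.049·T) = 0.4037 μm/a
  r_corr = 0.1069 + 0.4037 = 0.5106 μm/a
zinc: f(T) = +0.038·(T−10) [T≤10 °C] = -0.5966
  Pd branch = 0.0129·Pd^0.44·e^(0.046·RH+f) = 1.039 μm/a
  Sd branch = 0.0175·Sd^0.57·e^(0.008·RH+0.085·T) = 0.5843 μm/a
  sum: 1.039 + 0.5843 → r_corr = 1.623 μm/a
Ordering by μm/a: zinc (1.62) > copper (0.511)

zinc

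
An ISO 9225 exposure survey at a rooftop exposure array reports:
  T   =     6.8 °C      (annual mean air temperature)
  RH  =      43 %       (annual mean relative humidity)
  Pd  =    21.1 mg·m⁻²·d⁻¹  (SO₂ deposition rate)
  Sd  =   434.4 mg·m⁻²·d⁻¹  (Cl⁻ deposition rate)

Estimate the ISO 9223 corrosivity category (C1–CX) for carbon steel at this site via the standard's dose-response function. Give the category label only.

carbon steel: temperature factor f = +0.150·(-3.2) = -0.4800
  SO₂ term: 1.77·21.1^0.52·exp(0.02·43-0.4800) = 12.64
  Cl⁻ term: 0.102·434.4^0.62·exp(0.033·43+0.04·6.8) = 23.9
  r_corr = 12.64 + 23.9 = 36.54 μm/a
36.5 μm/a falls in (25, 50] for carbon steel → category C3

C3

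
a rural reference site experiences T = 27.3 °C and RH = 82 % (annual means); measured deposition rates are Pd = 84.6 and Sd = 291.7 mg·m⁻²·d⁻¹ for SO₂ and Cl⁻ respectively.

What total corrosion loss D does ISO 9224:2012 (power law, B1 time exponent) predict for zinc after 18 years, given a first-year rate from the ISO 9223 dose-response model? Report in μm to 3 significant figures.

zinc: f(T) = -0.071·(T−10) [T>10 °C] = -1.2283
  SO₂ term: 0.0129·84.6^0.44·exp(0.046·82-1.2283) = 1.157
  Sd branch = 0.0175·Sd^0.57·e^(0.008·RH+0.085·T) = 8.724 μm/a
  sum: 1.157 + 8.724 → r_corr = 9.881 μm/a
ISO 9224: D(t) = r_corr · t^b with b = 0.813 (zinc, B1)
  D(18) = 9.881 × 18^0.813 = 9.881 × 10.48 = 103.6 μm

D(18) = 104 μm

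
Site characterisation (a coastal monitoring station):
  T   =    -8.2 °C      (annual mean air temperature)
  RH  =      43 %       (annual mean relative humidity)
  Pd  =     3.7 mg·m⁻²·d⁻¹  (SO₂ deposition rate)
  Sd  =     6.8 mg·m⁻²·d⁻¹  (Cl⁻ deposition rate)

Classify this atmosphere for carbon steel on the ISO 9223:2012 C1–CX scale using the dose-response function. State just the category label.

carbon steel: temperature factor f = +0.150·(-18.2) = -2.7300
  Pd branch = 1.77·Pd^0.52·e^(0.02·RH+f) = 0.5387 μm/a
  Cl⁻ term: 0.102·6.8^0.62·exp(0.033·43+0.04·-8.2) = 0.9967
  r_corr = 0.5387 + 0.9967 = 1.535 μm/a
1.54 μm/a falls in (1.3, 25] for carbon steel → category C2

C2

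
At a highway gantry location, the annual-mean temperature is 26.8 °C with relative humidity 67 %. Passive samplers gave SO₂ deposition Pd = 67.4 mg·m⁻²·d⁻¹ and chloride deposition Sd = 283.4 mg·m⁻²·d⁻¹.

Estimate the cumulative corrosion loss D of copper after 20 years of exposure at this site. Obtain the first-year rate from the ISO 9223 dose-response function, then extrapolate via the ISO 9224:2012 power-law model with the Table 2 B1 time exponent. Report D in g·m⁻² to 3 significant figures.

copper: T>10 °C ⇒ hinge -0.080·(26.8−10) = -1.3440
  sulphur-dioxide contribution → 0.2152 μm/a
  chloride contribution → 1.953 μm/a
  total first-year rate 2.168 μm/a
Long-term exponent b (ISO 9224 Table 2, B1) = 0.667
  D(20) = 2.168 × 20^0.667 = 2.168 × 7.375 = 15.99 μm
  Mass loss = 15.99 μm × 8.96 g/cm³ = 143.3 g·m⁻²

D(20) = 143 g·m⁻²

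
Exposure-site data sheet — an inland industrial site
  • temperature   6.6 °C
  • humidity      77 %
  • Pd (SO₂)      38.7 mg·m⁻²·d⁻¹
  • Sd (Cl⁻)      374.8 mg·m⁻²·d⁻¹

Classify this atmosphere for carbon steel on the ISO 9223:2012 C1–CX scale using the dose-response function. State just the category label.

C5

carbon steel: f(T) = +0.150·(T−10) [T≤10 °C] = -0.5100
  SO₂ term: 1.77·38.7^0.52·exp(0.02·77-0.5100) = 33.18
  Sd branch = 0.102·Sd^0.62·e^(0.033·RH+0.04·T) = 66.46 μm/a
  sum: 33.18 + 66.46 → r_corr = 99.64 μm/a
Category bounds: 80…200 μm/a bracket r_corr ⇒ C5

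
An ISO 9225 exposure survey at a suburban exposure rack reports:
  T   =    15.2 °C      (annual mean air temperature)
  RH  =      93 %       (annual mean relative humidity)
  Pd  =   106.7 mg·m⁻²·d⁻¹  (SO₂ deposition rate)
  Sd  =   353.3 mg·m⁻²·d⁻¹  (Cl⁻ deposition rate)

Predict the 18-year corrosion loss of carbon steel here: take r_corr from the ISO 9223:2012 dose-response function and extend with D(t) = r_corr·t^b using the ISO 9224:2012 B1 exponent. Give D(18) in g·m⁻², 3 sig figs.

carbon steel: temperature factor f = -0.054·(5.2) = -0.2808
  Pd branch = 1.77·Pd^0.52·e^(0.02·RH+f) = 97.38 μm/a
  Sd branch = 0.102·Sd^0.62·e^(0.033·RH+0.04·T) = 153.2 μm/a
  r_corr = 97.38 + 153.2 = 250.6 μm/a
ISO 9224: D(t) = r_corr · t^b with b = 0.523 (carbon steel, B1)
  D(18) = 250.6 × 18^0.523 = 250.6 × 4.534 = 1136 μm
  Mass loss = 1136 μm × 7.85 g/cm³ = 8920 g·m⁻²

D(18) = 8.92e+03 g·m⁻²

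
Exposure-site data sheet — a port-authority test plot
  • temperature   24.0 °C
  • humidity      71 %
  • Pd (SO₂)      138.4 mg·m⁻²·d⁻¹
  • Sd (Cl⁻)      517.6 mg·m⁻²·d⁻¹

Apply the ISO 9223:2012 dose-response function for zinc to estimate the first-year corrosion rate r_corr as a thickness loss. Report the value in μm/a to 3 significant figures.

r_corr = 9.46 μm/a

zinc: temperature factor f = -0.071·(14.0) = -0.9940
  Pd branch = 0.0129·Pd^0.44·e^(0.046·RH+f) = 1.095 μm/a
  Cl⁻ term: 0.0175·517.6^0.57·exp(0.008·71+0.085·24.0) = 8.369
  sum: 1.095 + 8.369 → r_corr = 9.464 μm/a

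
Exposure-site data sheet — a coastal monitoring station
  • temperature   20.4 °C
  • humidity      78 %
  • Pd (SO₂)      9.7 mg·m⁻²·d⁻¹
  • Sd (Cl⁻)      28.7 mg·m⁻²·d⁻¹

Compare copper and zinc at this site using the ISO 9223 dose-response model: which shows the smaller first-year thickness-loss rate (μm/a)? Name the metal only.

copper

copper: T>10 °C ⇒ hinge -0.080·(20.4−10) = -0.8320
  SO₂ term: 0.0053·9.7^0.26·exp(0.059·78-0.8320) = 0.4151
  Cl⁻ term: 0.01025·28.7^0.27·exp(0.036·78+0.049·20.4) = 1.143
  sum: 0.4151 + 1.143 → r_corr = 1.558 μm/a
zinc: temperature factor f = -0.071·(10.4) = -0.7384
  SO₂ term: 0.0129·9.7^0.44·exp(0.046·78-0.7384) = 0.6058
  Cl⁻ term: 0.0175·28.7^0.57·exp(0.008·78+0.085·20.4) = 1.253
  r_corr = 0.6058 + 1.253 = 1.859 μm/a
Ordering by μm/a: zinc (1.86) > copper (1.56)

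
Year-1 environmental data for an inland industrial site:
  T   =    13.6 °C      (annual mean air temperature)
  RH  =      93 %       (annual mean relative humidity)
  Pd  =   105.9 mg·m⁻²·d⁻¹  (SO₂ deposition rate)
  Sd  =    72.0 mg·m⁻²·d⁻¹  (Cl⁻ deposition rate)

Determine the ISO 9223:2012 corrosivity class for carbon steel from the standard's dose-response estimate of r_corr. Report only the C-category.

C5

carbon steel: f(T) = -0.054·(T−10) [T>10 °C] = -0.1944
  SO₂ term: 1.77·105.9^0.52·exp(0.02·93-0.1944) = 105.7
  Sd branch = 0.102·Sd^0.62·e^(0.033·RH+0.04·T) = 53.61 μm/a
  sum: 105.7 + 53.61 → r_corr = 159.4 μm/a
Category bounds: 80…200 μm/a bracket r_corr ⇒ C5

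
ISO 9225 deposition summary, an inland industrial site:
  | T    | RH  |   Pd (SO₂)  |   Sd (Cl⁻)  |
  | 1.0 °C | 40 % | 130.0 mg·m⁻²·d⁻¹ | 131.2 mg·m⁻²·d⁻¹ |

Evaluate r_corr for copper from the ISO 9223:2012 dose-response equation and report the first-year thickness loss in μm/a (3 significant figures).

r_corr = 0.234 μm/a

copper: T≤10 °C ⇒ hinge +0.126·(1.0−10) = -1.1340
  sulphur-dioxide contribution → 0.06402 μm/a
  chloride contribution → 0.1695 μm/a
  ⇒ r_corr(copper) = 0.2335 μm/a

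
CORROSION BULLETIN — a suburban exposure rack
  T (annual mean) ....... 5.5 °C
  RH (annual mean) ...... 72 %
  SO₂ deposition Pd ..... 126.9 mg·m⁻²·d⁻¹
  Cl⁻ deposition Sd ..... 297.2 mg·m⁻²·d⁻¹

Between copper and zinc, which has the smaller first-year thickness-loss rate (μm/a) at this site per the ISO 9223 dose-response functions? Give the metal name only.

copper: T≤10 °C ⇒ hinge +0.126·(5.5−10) = -0.5670
  sulphur-dioxide contribution → 0.741 μm/a
  chloride contribution → 0.834 μm/a
  total first-year rate 1.575 μm/a
zinc: f(T) = +0.038·(T−10) [T≤10 °C] = -0.1710
  sulphur-dioxide contribution → 2.513 μm/a
  chloride contribution → 1.276 μm/a
  ⇒ r_corr(zinc) = 3.789 μm/a
Ordering by μm/a: zinc (3.79) > copper (1.58)

copper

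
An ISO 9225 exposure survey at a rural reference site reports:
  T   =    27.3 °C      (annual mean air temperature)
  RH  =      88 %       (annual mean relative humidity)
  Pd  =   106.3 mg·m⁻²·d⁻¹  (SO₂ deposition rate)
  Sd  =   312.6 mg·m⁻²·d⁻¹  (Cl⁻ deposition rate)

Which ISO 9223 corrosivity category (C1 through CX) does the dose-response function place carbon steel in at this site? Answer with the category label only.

CX

carbon steel: temperature factor f = -0.054·(17.3) = -0.9342
  SO₂ term: 1.77·106.3^0.52·exp(0.02·88-0.9342) = 45.75
  Sd branch = 0.102·Sd^0.62·e^(0.033·RH+0.04·T) = 195.4 μm/a
  sum: 45.75 + 195.4 → r_corr = 241.2 μm/a
ISO 9223 Table 2 (carbon steel): 200 < 241 ≤ 700 μm/a ⇒ CX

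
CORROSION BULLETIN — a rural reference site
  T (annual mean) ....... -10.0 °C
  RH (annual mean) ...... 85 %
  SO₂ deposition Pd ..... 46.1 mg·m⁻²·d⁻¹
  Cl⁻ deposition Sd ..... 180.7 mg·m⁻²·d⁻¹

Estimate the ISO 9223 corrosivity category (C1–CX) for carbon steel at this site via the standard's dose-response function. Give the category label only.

carbon steel: temperature factor f = +0.150·(-20.0) = -3.0000
  Pd branch = 1.77·Pd^0.52·e^(0.02·RH+f) = 3.536 μm/a
  Sd branch = 0.102·Sd^0.62·e^(0.033·RH+0.04·T) = 28.34 μm/a
  sum: 3.536 + 28.34 → r_corr = 31.88 μm/a
ISO 9223 Table 2 (carbon steel): 25 < 31.9 ≤ 50 μm/a ⇒ C3

C3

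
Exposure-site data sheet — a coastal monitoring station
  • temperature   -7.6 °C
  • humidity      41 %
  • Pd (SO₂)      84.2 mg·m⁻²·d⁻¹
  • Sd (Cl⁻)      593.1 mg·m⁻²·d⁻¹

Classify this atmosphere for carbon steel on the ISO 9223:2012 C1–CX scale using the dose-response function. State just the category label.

carbon steel: T≤10 °C ⇒ hinge +0.150·(-7.6−10) = -2.6400
  Pd branch = 1.77·Pd^0.52·e^(0.02·RH+f) = 2.876 μm/a
  Sd branch = 0.102·Sd^0.62·e^(0.033·RH+0.04·T) = 15.26 μm/a
  r_corr = 2.876 + 15.26 = 18.13 μm/a
ISO 9223 Table 2 (carbon steel): 1.3 < 18.1 ≤ 25 μm/a ⇒ C2

C2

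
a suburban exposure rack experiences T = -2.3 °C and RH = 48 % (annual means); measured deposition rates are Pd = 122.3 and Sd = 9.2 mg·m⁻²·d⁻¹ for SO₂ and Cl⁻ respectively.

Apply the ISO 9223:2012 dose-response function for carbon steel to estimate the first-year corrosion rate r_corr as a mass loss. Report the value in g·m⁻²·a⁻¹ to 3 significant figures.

carbon steel: f(T) = +0.150·(T−10) [T≤10 °C] = -1.8450
  Pd branch = 1.77·Pd^0.52·e^(0.02·RH+f) = 8.894 μm/a
  Sd branch = 0.102·Sd^0.62·e^(0.033·RH+0.04·T) = 1.795 μm/a
  sum: 8.894 + 1.795 → r_corr = 10.69 μm/a
Convert to mass loss: 10.69 μm/a × 7.85 g/cm³ = 83.91 g·m⁻²·a⁻¹

r_corr = 83.9 g·m⁻²·a⁻¹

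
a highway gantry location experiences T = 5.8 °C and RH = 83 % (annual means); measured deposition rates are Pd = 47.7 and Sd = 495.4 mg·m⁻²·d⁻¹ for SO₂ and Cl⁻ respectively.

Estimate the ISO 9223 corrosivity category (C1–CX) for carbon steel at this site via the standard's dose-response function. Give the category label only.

C5

carbon steel: T≤10 °C ⇒ hinge +0.150·(5.8−10) = -0.6300
  SO₂ term: 1.77·47.7^0.52·exp(0.02·83-0.6300) = 36.99
  Cl⁻ term: 0.102·495.4^0.62·exp(0.033·83+0.04·5.8) = 93.27
  r_corr = 36.99 + 93.27 = 130.3 μm/a
130 μm/a falls in (80, 200] for carbon steel → category C5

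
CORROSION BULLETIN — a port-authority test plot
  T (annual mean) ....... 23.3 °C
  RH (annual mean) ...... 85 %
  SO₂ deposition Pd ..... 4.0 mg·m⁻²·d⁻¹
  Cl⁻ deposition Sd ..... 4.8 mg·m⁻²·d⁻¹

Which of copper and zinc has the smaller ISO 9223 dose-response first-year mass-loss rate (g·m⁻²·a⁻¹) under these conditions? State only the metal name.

copper: temperature factor f = -0.080·(13.3) = -1.0640
  sulphur-dioxide contribution → 0.3951 μm/a
  chloride contribution → 1.046 μm/a
  total first-year rate 1.441 μm/a
  mass loss = 1.441 μm/a × 8.96 g/cm³ = 12.91 g·m⁻²·a⁻¹
zinc: temperature factor f = -0.071·(13.3) = -0.9443
  sulphur-dioxide contribution → 0.4608 μm/a
  chloride contribution → 0.612 μm/a
  total first-year rate 1.073 μm/a
  mass loss = 1.073 μm/a × 7.14 g/cm³ = 7.66 g·m⁻²·a⁻¹
Ordering by g·m⁻²·a⁻¹: copper (12.9) > zinc (7.66)

zinc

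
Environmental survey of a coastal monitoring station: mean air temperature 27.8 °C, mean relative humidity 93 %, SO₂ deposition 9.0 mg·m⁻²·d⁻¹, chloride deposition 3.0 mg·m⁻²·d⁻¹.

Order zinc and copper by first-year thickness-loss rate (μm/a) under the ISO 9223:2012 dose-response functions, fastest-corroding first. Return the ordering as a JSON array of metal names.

["copper", "zinc"]

zinc: f(T) = -0.071·(T−10) [T>10 °C] = -1.2638
  Pd branch = 0.0129·Pd^0.44·e^(0.046·RH+f) = 0.691 μm/a
  Cl⁻ term: 0.0175·3.0^0.57·exp(0.008·93+0.085·27.8) = 0.7317
  sum: 0.691 + 0.7317 → r_corr = 1.423 μm/a
copper: f(T) = -0.080·(T−10) [T>10 °C] = -1.4240
  Pd branch = 0.0053·Pd^0.26·e^(0.059·RH+f) = 0.5457 μm/a
  Cl⁻ term: 0.01025·3.0^0.27·exp(0.036·93+0.049·27.8) = 1.532
  sum: 0.5457 + 1.532 → r_corr = 2.077 μm/a
Ordering by μm/a: copper (2.08) > zinc (1.42)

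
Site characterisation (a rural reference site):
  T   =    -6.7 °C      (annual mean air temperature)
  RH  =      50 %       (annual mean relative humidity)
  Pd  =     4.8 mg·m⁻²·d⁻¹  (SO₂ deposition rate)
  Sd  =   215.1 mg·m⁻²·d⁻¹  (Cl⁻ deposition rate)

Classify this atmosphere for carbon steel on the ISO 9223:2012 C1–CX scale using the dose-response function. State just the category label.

C2

carbon steel: T≤10 °C ⇒ hinge +0.150·(-6.7−10) = -2.5050
  Pd branch = 1.77·Pd^0.52·e^(0.02·RH+f) = 0.8884 μm/a
  Sd branch = 0.102·Sd^0.62·e^(0.033·RH+0.04·T) = 11.35 μm/a
  sum: 0.8884 + 11.35 → r_corr = 12.24 μm/a
ISO 9223 Table 2 (carbon steel): 1.3 < 12.2 ≤ 25 μm/a ⇒ C2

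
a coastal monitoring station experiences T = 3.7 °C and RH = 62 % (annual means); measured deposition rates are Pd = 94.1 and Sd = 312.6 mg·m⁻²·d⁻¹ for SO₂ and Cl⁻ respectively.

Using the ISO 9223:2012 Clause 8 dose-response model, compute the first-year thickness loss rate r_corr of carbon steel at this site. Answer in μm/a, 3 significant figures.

r_corr = 57.5 μm/a

carbon steel: f(T) = +0.150·(T−10) [T≤10 °C] = -0.9450
  Pd branch = 1.77·Pd^0.52·e^(0.02·RH+f) = 25.26 μm/a
  Sd branch = 0.102·Sd^0.62·e^(0.033·RH+0.04·T) = 32.24 μm/a
  r_corr = 25.26 + 32.24 = 57.49 μm/a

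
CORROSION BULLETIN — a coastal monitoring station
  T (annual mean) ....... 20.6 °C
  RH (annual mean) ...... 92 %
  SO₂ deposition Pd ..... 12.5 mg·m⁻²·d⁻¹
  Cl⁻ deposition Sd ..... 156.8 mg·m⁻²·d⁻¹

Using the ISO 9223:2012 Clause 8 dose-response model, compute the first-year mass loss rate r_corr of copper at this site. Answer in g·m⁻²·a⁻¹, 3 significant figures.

copper: f(T) = -0.080·(T−10) [T>10 °C] = -0.8480
  sulphur-dioxide contribution → 0.9966 μm/a
  chloride contribution → 3.022 μm/a
  ⇒ r_corr(copper) = 4.018 μm/a
Convert to mass loss: 4.018 μm/a × 8.96 g/cm³ = 36 g·m⁻²·a⁻¹

r_corr = 36.0 g·m⁻²·a⁻¹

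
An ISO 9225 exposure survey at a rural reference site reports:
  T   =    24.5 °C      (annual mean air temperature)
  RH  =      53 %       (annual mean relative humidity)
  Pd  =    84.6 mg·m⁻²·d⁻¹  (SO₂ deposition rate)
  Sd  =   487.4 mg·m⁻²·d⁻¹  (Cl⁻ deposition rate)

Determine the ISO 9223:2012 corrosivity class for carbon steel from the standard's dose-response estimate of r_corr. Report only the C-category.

carbon steel: T>10 °C ⇒ hinge -0.054·(24.5−10) = -0.7830
  Pd branch = 1.77·Pd^0.52·e^(0.02·RH+f) = 23.47 μm/a
  Sd branch = 0.102·Sd^0.62·e^(0.033·RH+0.04·T) = 72.49 μm/a
  r_corr = 23.47 + 72.49 = 95.96 μm/a
ISO 9223 Table 2 (carbon steel): 80 < 96 ≤ 200 μm/a ⇒ C5

C5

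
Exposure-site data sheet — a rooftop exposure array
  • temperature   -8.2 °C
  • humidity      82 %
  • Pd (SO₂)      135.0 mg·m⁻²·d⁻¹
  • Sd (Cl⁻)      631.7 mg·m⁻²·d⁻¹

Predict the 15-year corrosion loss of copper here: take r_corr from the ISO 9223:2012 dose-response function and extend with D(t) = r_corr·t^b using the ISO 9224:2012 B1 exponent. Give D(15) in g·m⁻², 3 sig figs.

copper: f(T) = +0.126·(T−10) [T≤10 °C] = -2.2932
  SO₂ term: 0.0053·135.0^0.26·exp(0.059·82-2.2932) = 0.2417
  Sd branch = 0.01025·Sd^0.27·e^(0.036·RH+0.049·T) = 0.7489 μm/a
  sum: 0.2417 + 0.7489 → r_corr = 0.9906 μm/a
Power-law: D(15) = r_corr · 15^0.667
  D(15) = 0.9906 × 15^0.667 = 0.9906 × 6.088 = 6.03 μm
  Mass loss = 6.03 μm × 8.96 g/cm³ = 54.03 g·m⁻²

D(15) = 54.0 g·m⁻²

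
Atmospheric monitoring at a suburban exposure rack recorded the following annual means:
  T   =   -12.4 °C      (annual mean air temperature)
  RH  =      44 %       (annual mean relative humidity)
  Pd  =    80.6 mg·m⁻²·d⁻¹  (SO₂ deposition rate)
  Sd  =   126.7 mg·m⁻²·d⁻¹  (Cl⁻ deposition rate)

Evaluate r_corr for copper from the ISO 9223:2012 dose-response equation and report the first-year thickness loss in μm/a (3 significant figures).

copper: f(T) = +0.126·(T−10) [T≤10 °C] = -2.8224
  SO₂ term: 0.0053·80.6^0.26·exp(0.059·44-2.8224) = 0.01323
  Cl⁻ term: 0.01025·126.7^0.27·exp(0.036·44+0.049·-12.4) = 0.1006
  sum: 0.01323 + 0.1006 → r_corr = 0.1138 μm/a

r_corr = 0.114 μm/a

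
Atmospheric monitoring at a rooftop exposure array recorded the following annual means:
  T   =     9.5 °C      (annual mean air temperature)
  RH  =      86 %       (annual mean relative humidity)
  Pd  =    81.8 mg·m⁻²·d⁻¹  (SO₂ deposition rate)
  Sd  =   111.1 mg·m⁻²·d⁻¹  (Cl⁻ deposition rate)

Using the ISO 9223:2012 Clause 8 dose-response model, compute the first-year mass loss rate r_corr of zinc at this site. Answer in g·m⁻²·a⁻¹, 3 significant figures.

zinc: T≤10 °C ⇒ hinge +0.038·(9.5−10) = -0.0190
  Pd branch = 0.0129·Pd^0.44·e^(0.046·RH+f) = 4.592 μm/a
  Sd branch = 0.0175·Sd^0.57·e^(0.008·RH+0.085·T) = 1.144 μm/a
  sum: 4.592 + 1.144 → r_corr = 5.737 μm/a
Convert to mass loss: 5.737 μm/a × 7.14 g/cm³ = 40.96 g·m⁻²·a⁻¹

r_corr = 41.0 g·m⁻²·a⁻¹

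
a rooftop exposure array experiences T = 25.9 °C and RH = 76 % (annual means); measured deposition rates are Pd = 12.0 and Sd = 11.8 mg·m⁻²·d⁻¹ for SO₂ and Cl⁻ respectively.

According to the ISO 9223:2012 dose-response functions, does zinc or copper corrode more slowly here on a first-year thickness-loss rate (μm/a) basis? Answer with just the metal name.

copper

zinc: f(T) = -0.071·(T−10) [T>10 °C] = -1.1289
  SO₂ term: 0.0129·12.0^0.44·exp(0.046·76-1.1289) = 0.4106
  Sd branch = 0.0175·Sd^0.57·e^(0.008·RH+0.085·T) = 1.186 μm/a
  r_corr = 0.4106 + 1.186 = 1.597 μm/a
copper: T>10 °C ⇒ hinge -0.080·(25.9−10) = -1.2720
  Pd branch = 0.0053·Pd^0.26·e^(0.059·RH+f) = 0.2511 μm/a
  Cl⁻ term: 0.01025·11.8^0.27·exp(0.036·76+0.049·25.9) = 1.095
  sum: 0.2511 + 1.095 → r_corr = 1.346 μm/a
Ordering by μm/a: zinc (1.6) > copper (1.35)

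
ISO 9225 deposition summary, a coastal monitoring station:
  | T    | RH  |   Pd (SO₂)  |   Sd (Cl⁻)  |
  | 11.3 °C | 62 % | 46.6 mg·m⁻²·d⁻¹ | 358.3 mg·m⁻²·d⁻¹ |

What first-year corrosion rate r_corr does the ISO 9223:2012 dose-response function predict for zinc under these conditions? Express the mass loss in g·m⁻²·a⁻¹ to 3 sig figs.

zinc: temperature factor f = -0.071·(1.3) = -0.0923
  Pd branch = 0.0129·Pd^0.44·e^(0.046·RH+f) = 1.105 μm/a
  Cl⁻ term: 0.0175·358.3^0.57·exp(0.008·62+0.085·11.3) = 2.145
  sum: 1.105 + 2.145 → r_corr = 3.25 μm/a
Convert to mass loss: 3.25 μm/a × 7.14 g/cm³ = 23.2 g·m⁻²·a⁻¹

r_corr = 23.2 g·m⁻²·a⁻¹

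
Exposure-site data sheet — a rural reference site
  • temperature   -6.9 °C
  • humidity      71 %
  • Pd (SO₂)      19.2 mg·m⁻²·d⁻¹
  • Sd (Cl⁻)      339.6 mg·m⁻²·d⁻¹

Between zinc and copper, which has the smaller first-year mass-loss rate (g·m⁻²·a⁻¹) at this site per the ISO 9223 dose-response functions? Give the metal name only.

copper

zinc: f(T) = +0.038·(T−10) [T≤10 °C] = -0.6422
  sulphur-dioxide contribution → 0.6527 μm/a
  chloride contribution → 0.4761 μm/a
  ⇒ r_corr(zinc) = 1.129 μm/a
  mass loss = 1.129 μm/a × 7.14 g/cm³ = 8.06 g·m⁻²·a⁻¹
copper: f(T) = +0.126·(T−10) [T≤10 °C] = -2.1294
  sulphur-dioxide contribution → 0.08962 μm/a
  chloride contribution → 0.4543 μm/a
  total first-year rate 0.5439 μm/a
  mass loss = 0.5439 μm/a × 8.96 g/cm³ = 4.873 g·m⁻²·a⁻¹
Ordering by g·m⁻²·a⁻¹: zinc (8.06) > copper (4.87)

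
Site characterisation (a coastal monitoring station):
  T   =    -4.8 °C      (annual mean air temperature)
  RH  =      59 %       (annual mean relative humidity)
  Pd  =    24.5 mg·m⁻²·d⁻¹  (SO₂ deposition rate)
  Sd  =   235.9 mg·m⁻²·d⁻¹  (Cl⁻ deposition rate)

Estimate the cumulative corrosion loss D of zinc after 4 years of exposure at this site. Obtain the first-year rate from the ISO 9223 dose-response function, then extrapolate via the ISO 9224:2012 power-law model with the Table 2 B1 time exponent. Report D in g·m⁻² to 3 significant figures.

D(4) = 19.2 g·m⁻²

zinc: f(T) = +0.038·(T−10) [T≤10 °C] = -0.5624
  Pd branch = 0.0129·Pd^0.44·e^(0.046·RH+f) = 0.4532 μm/a
  Cl⁻ term: 0.0175·235.9^0.57·exp(0.008·59+0.085·-4.8) = 0.42
  sum: 0.4532 + 0.42 → r_corr = 0.8732 μm/a
Power-law: D(4) = r_corr · 4^0.813
  D(4) = 0.8732 × 4^0.813 = 0.8732 × 3.087 = 2.695 μm
  Mass loss = 2.695 μm × 7.14 g/cm³ = 19.24 g·m⁻²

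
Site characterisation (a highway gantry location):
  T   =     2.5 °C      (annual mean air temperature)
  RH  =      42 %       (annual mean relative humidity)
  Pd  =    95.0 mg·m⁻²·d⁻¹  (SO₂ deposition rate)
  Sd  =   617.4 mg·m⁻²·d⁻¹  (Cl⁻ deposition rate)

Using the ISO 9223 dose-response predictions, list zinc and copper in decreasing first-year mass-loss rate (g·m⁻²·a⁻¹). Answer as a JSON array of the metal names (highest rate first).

zinc: temperature factor f = +0.038·(-7.5) = -0.2850
  sulphur-dioxide contribution → 0.4967 μm/a
  chloride contribution → 1.18 μm/a
  total first-year rate 1.677 μm/a
  mass loss = 1.677 μm/a × 7.14 g/cm³ = 11.97 g·m⁻²·a⁻¹
copper: f(T) = +0.126·(T−10) [T≤10 °C] = -0.9450
  sulphur-dioxide contribution → 0.08022 μm/a
  chloride contribution → 0.2979 μm/a
  ⇒ r_corr(copper) = 0.3781 μm/a
  mass loss = 0.3781 μm/a × 8.96 g/cm³ = 3.388 g·m⁻²·a⁻¹
Ordering by g·m⁻²·a⁻¹: zinc (12) > copper (3.39)

["zinc", "copper"]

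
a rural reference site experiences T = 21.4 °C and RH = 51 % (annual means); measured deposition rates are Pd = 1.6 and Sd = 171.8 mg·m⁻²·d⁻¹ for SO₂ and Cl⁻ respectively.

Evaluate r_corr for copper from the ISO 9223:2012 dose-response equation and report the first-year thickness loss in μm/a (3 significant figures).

r_corr = 0.785 μm/a

copper: T>10 °C ⇒ hinge -0.080·(21.4−10) = -0.9120
  SO₂ term: 0.0053·1.6^0.26·exp(0.059·51-0.9120) = 0.04876
  Sd branch = 0.01025·Sd^0.27·e^(0.036·RH+0.049·T) = 0.7361 μm/a
  r_corr = 0.04876 + 0.7361 = 0.7849 μm/a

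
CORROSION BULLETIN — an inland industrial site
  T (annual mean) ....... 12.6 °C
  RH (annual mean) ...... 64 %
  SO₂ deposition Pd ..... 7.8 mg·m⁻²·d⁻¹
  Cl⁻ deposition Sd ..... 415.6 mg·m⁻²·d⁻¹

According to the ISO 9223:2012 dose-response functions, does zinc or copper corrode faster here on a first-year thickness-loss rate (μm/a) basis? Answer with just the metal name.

zinc: f(T) = -0.071·(T−10) [T>10 °C] = -0.1846
  sulphur-dioxide contribution → 0.5029 μm/a
  chloride contribution → 2.65 μm/a
  total first-year rate 3.152 μm/a
copper: temperature factor f = -0.080·(2.6) = -0.2080
  sulphur-dioxide contribution → 0.3205 μm/a
  chloride contribution → 0.9694 μm/a
  total first-year rate 1.29 μm/a
Ordering by μm/a: zinc (3.15) > copper (1.29)

zinc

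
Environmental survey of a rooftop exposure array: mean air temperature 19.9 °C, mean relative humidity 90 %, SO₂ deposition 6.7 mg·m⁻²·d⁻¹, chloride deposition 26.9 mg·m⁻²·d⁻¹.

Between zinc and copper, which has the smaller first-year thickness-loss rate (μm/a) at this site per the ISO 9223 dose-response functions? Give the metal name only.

zinc: temperature factor f = -0.071·(9.9) = -0.7029
  Pd branch = 0.0129·Pd^0.44·e^(0.046·RH+f) = 0.9264 μm/a
  Sd branch = 0.0175·Sd^0.57·e^(0.008·RH+0.085·T) = 1.274 μm/a
  sum: 0.9264 + 1.274 → r_corr = 2.201 μm/a
copper: f(T) = -0.080·(T−10) [T>10 °C] = -0.7920
  SO₂ term: 0.0053·6.7^0.26·exp(0.059·90-0.7920) = 0.7965
  Sd branch = 0.01025·Sd^0.27·e^(0.036·RH+0.049·T) = 1.688 μm/a
  sum: 0.7965 + 1.688 → r_corr = 2.484 μm/a
Ordering by μm/a: copper (2.48) > zinc (2.2)

zinc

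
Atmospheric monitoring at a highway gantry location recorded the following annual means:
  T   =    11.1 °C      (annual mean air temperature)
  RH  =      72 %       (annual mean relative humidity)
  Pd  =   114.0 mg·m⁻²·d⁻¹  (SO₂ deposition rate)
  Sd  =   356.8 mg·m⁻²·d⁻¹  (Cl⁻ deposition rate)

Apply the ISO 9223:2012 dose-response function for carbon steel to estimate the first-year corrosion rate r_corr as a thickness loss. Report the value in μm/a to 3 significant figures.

carbon steel: temperature factor f = -0.054·(1.1) = -0.0594
  sulphur-dioxide contribution → 82.63 μm/a
  chloride contribution → 65.44 μm/a
  ⇒ r_corr(carbon steel) = 148.1 μm/a

r_corr = 148 μm/a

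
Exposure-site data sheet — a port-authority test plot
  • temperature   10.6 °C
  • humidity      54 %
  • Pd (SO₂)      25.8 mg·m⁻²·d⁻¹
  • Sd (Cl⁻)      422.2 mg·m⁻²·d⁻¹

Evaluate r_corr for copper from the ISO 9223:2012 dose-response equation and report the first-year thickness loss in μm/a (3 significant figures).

r_corr = 0.900 μm/a

copper: f(T) = -0.080·(T−10) [T>10 °C] = -0.0480
  sulphur-dioxide contribution → 0.2845 μm/a
  chloride contribution → 0.6158 μm/a
  total first-year rate 0.9003 μm/a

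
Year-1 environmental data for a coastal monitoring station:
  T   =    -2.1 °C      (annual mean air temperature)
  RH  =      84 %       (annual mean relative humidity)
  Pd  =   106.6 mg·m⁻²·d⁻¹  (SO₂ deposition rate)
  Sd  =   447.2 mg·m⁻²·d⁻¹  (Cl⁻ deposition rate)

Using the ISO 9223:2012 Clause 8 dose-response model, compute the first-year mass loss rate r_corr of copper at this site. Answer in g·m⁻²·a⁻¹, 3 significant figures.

copper: T≤10 °C ⇒ hinge +0.126·(-2.1−10) = -1.5246
  Pd branch = 0.0053·Pd^0.26·e^(0.059·RH+f) = 0.5517 μm/a
  Cl⁻ term: 0.01025·447.2^0.27·exp(0.036·84+0.049·-2.1) = 0.9885
  sum: 0.5517 + 0.9885 → r_corr = 1.54 μm/a
Convert to mass loss: 1.54 μm/a × 8.96 g/cm³ = 13.8 g·m⁻²·a⁻¹

r_corr = 13.8 g·m⁻²·a⁻¹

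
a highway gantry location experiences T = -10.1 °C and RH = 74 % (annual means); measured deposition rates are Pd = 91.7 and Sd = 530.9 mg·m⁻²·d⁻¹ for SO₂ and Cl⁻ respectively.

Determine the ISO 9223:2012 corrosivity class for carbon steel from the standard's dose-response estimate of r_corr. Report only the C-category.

C3

carbon steel: f(T) = +0.150·(T−10) [T≤10 °C] = -3.0150
  SO₂ term: 1.77·91.7^0.52·exp(0.02·74-3.0150) = 3.997
  Cl⁻ term: 0.102·530.9^0.62·exp(0.033·74+0.04·-10.1) = 38.3
  sum: 3.997 + 38.3 → r_corr = 42.3 μm/a
42.3 μm/a falls in (25, 50] for carbon steel → category C3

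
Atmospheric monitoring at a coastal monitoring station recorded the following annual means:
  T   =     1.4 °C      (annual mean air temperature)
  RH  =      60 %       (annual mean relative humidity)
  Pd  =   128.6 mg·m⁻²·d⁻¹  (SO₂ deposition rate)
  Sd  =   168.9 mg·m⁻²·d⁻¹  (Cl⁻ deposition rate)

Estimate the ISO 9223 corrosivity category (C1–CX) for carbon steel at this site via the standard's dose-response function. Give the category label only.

carbon steel: f(T) = +0.150·(T−10) [T≤10 °C] = -1.2900
  Pd branch = 1.77·Pd^0.52·e^(0.02·RH+f) = 20.22 μm/a
  Sd branch = 0.102·Sd^0.62·e^(0.033·RH+0.04·T) = 18.79 μm/a
  sum: 20.22 + 18.79 → r_corr = 39.01 μm/a
Category bounds: 25…50 μm/a bracket r_corr ⇒ C3

C3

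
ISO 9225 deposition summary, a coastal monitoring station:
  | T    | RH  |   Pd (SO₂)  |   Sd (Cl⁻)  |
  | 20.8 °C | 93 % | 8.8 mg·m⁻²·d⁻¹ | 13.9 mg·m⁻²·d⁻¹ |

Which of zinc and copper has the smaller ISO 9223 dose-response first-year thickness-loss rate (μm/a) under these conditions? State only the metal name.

zinc: temperature factor f = -0.071·(10.8) = -0.7668
  sulphur-dioxide contribution → 1.125 μm/a
  chloride contribution → 0.9672 μm/a
  total first-year rate 2.092 μm/a
copper: f(T) = -0.080·(T−10) [T>10 °C] = -0.8640
  sulphur-dioxide contribution → 0.9497 μm/a
  chloride contribution → 1.644 μm/a
  ⇒ r_corr(copper) = 2.594 μm/a
Ordering by μm/a: copper (2.59) > zinc (2.09)

zinc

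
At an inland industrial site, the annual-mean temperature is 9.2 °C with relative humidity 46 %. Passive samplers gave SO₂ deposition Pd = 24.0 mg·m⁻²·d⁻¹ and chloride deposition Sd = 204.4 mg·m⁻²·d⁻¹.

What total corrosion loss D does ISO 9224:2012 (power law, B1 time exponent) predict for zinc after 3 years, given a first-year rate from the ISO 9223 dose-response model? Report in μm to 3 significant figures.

zinc: f(T) = +0.038·(T−10) [T≤10 °C] = -0.0304
  sulphur-dioxide contribution → 0.4204 μm/a
  chloride contribution → 1.147 μm/a
  total first-year rate 1.567 μm/a
Power-law: D(3) = r_corr · 3^0.813
  D(3) = 1.567 × 3^0.813 = 1.567 × 2.443 = 3.828 μm

D(3) = 3.83 μm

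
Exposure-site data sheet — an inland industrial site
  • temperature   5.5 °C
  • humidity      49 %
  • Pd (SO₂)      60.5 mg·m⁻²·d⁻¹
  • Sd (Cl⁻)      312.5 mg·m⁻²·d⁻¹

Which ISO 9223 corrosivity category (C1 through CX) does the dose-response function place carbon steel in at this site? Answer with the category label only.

carbon steel: temperature factor f = +0.150·(-4.5) = -0.6750
  Pd branch = 1.77·Pd^0.52·e^(0.02·RH+f) = 20.27 μm/a
  Cl⁻ term: 0.102·312.5^0.62·exp(0.033·49+0.04·5.5) = 22.55
  sum: 20.27 + 22.55 → r_corr = 42.83 μm/a
Category bounds: 25…50 μm/a bracket r_corr ⇒ C3

C3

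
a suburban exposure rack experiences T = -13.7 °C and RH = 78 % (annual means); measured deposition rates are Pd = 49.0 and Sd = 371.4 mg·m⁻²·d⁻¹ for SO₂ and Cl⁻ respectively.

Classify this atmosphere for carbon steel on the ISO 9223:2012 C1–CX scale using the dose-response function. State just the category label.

C3

carbon steel: f(T) = +0.150·(T−10) [T≤10 °C] = -3.5550
  SO₂ term: 1.77·49.0^0.52·exp(0.02·78-3.5550) = 1.822
  Cl⁻ term: 0.102·371.4^0.62·exp(0.033·78+0.04·-13.7) = 30.32
  r_corr = 1.822 + 30.32 = 32.15 μm/a
ISO 9223 Table 2 (carbon steel): 25 < 32.1 ≤ 50 μm/a ⇒ C3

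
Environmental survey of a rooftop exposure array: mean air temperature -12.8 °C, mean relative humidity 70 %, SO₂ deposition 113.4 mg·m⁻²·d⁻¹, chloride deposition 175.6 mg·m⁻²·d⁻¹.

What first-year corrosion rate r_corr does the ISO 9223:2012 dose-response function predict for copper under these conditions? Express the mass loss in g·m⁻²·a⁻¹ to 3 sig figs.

copper: f(T) = +0.126·(T−10) [T≤10 °C] = -2.8728
  sulphur-dioxide contribution → 0.06375 μm/a
  chloride contribution → 0.2746 μm/a
  ⇒ r_corr(copper) = 0.3384 μm/a
Convert to mass loss: 0.3384 μm/a × 8.96 g/cm³ = 3.032 g·m⁻²·a⁻¹

r_corr = 3.03 g·m⁻²·a⁻¹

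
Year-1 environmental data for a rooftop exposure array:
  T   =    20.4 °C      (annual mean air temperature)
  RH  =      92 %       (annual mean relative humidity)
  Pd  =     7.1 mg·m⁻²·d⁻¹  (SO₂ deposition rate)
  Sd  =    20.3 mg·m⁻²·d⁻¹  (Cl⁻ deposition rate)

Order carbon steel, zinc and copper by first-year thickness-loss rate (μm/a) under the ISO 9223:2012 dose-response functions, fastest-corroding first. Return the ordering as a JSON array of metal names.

carbon steel: f(T) = -0.054·(T−10) [T>10 °C] = -0.5616
  SO₂ term: 1.77·7.1^0.52·exp(0.02·92-0.5616) = 17.61
  Sd branch = 0.102·Sd^0.62·e^(0.033·RH+0.04·T) = 31.06 μm/a
  r_corr = 17.61 + 31.06 = 48.67 μm/a
zinc: f(T) = -0.071·(T−10) [T>10 °C] = -0.7384
  Pd branch = 0.0129·Pd^0.44·e^(0.046·RH+f) = 1.006 μm/a
  Cl⁻ term: 0.0175·20.3^0.57·exp(0.008·92+0.085·20.4) = 1.151
  sum: 1.006 + 1.151 → r_corr = 2.156 μm/a
copper: T>10 °C ⇒ hinge -0.080·(20.4−10) = -0.8320
  SO₂ term: 0.0053·7.1^0.26·exp(0.059·92-0.8320) = 0.8742
  Sd branch = 0.01025·Sd^0.27·e^(0.036·RH+0.049·T) = 1.723 μm/a
  sum: 0.8742 + 1.723 → r_corr = 2.597 μm/a
Ordering by μm/a: carbon steel (48.7) > copper (2.6) > zinc (2.16)

["carbon steel", "copper", "zinc"]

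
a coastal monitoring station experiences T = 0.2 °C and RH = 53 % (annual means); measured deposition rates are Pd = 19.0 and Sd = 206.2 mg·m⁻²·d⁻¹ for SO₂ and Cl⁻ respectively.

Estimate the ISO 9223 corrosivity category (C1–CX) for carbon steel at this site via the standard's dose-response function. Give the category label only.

carbon steel: f(T) = +0.150·(T−10) [T≤10 °C] = -1.4700
  SO₂ term: 1.77·19.0^0.52·exp(0.02·53-1.4700) = 5.431
  Cl⁻ term: 0.102·206.2^0.62·exp(0.033·53+0.04·0.2) = 16.09
  sum: 5.431 + 16.09 → r_corr = 21.52 μm/a
Category bounds: 1.3…25 μm/a bracket r_corr ⇒ C2

C2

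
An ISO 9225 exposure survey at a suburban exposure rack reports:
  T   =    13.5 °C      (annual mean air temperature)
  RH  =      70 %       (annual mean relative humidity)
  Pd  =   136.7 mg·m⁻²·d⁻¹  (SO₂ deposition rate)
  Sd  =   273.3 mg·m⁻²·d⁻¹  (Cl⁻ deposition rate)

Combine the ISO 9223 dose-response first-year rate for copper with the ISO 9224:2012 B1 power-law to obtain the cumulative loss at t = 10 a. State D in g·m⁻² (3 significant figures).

copper: T>10 °C ⇒ hinge -0.080·(13.5−10) = -0.2800
  Pd branch = 0.0053·Pd^0.26·e^(0.059·RH+f) = 0.8946 μm/a
  Sd branch = 0.01025·Sd^0.27·e^(0.036·RH+0.049·T) = 1.123 μm/a
  r_corr = 0.8946 + 1.123 = 2.017 μm/a
Long-term exponent b (ISO 9224 Table 2, B1) = 0.667
  D(10) = 2.017 × 10^0.667 = 2.017 × 4.645 = 9.371 μm
  Mass loss = 9.371 μm × 8.96 g/cm³ = 83.97 g·m⁻²

D(10) = 84.0 g·m⁻²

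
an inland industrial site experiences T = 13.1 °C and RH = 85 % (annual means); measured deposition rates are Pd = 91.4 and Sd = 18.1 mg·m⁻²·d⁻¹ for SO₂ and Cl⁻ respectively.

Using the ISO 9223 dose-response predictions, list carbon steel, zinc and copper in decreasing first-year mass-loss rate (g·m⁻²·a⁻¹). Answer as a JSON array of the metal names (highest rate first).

carbon steel: T>10 °C ⇒ hinge -0.054·(13.1−10) = -0.1674
  SO₂ term: 1.77·91.4^0.52·exp(0.02·85-0.1674) = 85.76
  Sd branch = 0.102·Sd^0.62·e^(0.033·RH+0.04·T) = 17.14 μm/a
  r_corr = 85.76 + 17.14 = 102.9 μm/a
  mass loss = 102.9 μm/a × 7.85 g/cm³ = 807.8 g·m⁻²·a⁻¹
zinc: temperature factor f = -0.071·(3.1) = -0.2201
  SO₂ term: 0.0129·91.4^0.44·exp(0.046·85-0.2201) = 3.766
  Sd branch = 0.0175·Sd^0.57·e^(0.008·RH+0.085·T) = 0.5481 μm/a
  sum: 3.766 + 0.5481 → r_corr = 4.314 μm/a
  mass loss = 4.314 μm/a × 7.14 g/cm³ = 30.8 g·m⁻²·a⁻¹
copper: temperature factor f = -0.080·(3.1) = -0.2480
  SO₂ term: 0.0053·91.4^0.26·exp(0.059·85-0.2480) = 2.016
  Sd branch = 0.01025·Sd^0.27·e^(0.036·RH+0.049·T) = 0.9078 μm/a
  sum: 2.016 + 0.9078 → r_corr = 2.923 μm/a
  mass loss = 2.923 μm/a × 8.96 g/cm³ = 26.19 g·m⁻²·a⁻¹
Ordering by g·m⁻²·a⁻¹: carbon steel (808) > zinc (30.8) > copper (26.2)

["carbon steel", "zinc", "copper"]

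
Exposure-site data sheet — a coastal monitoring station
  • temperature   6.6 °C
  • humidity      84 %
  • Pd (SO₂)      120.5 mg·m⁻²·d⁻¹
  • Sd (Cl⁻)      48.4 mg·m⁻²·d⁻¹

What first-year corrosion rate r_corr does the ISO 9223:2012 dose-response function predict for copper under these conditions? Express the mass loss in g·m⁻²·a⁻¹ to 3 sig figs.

r_corr = 22.7 g·m⁻²·a⁻¹

copper: T≤10 °C ⇒ hinge +0.126·(6.6−10) = -0.4284
  SO₂ term: 0.0053·120.5^0.26·exp(0.059·84-0.4284) = 1.705
  Sd branch = 0.01025·Sd^0.27·e^(0.036·RH+0.049·T) = 0.8306 μm/a
  sum: 1.705 + 0.8306 → r_corr = 2.535 μm/a
Convert to mass loss: 2.535 μm/a × 8.96 g/cm³ = 22.72 g·m⁻²·a⁻¹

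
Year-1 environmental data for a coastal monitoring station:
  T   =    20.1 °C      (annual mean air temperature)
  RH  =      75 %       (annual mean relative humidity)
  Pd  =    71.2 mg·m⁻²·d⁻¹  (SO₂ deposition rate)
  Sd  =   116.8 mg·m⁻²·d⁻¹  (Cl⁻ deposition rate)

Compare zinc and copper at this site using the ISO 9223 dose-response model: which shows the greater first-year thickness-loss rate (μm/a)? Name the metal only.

zinc

zinc: f(T) = -0.071·(T−10) [T>10 °C] = -0.7171
  Pd branch = 0.0129·Pd^0.44·e^(0.046·RH+f) = 1.296 μm/a
  Sd branch = 0.0175·Sd^0.57·e^(0.008·RH+0.085·T) = 2.655 μm/a
  r_corr = 1.296 + 2.655 = 3.951 μm/a
copper: temperature factor f = -0.080·(10.1) = -0.8080
  Pd branch = 0.0053·Pd^0.26·e^(0.059·RH+f) = 0.5981 μm/a
  Sd branch = 0.01025·Sd^0.27·e^(0.036·RH+0.049·T) = 1.477 μm/a
  sum: 0.5981 + 1.477 → r_corr = 2.075 μm/a
Ordering by μm/a: zinc (3.95) > copper (2.07)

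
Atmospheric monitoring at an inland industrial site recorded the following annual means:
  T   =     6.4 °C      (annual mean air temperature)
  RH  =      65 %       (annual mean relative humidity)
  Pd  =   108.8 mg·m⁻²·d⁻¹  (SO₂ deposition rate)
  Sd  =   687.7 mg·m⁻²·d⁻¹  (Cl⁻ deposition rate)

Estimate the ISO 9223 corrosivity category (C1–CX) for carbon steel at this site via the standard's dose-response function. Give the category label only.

carbon steel: f(T) = +0.150·(T−10) [T≤10 °C] = -0.5400
  Pd branch = 1.77·Pd^0.52·e^(0.02·RH+f) = 43.36 μm/a
  Cl⁻ term: 0.102·687.7^0.62·exp(0.033·65+0.04·6.4) = 64.64
  r_corr = 43.36 + 64.64 = 108 μm/a
108 μm/a falls in (80, 200] for carbon steel → category C5

C5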